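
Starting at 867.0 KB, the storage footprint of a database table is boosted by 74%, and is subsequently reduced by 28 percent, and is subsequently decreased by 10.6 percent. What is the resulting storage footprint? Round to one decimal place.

Each change multiplies by a factor: 1.74 × 0.72 × 0.894 = 1.1200032.
867.0 × 1.1200032 = 971.0427744 ≈ 971.0.

971.0 KB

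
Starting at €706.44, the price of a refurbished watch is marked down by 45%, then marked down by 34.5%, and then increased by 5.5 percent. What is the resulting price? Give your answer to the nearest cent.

Apply the 45% decrease: €706.44 × 0.55 = €388.542.
Apply the 34.5% decrease: €388.542 × 0.655 = €254.49501.
Apply the 5.5% increase: €254.49501 × 1.055 = €268.49223555 ≈ €268.49.

€268.49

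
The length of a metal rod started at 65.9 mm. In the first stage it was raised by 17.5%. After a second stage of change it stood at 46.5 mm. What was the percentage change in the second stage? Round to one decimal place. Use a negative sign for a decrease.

-39.9%

After the first stage: 65.9 × 1.175 = 77.4325.
Second-stage multiplier: 46.5 ÷ 77.4325 ≈ 0.60052.
That is a change of -39.9%.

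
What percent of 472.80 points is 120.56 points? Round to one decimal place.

25.5%

120.56 points ÷ 472.80 points ≈ 25.5%.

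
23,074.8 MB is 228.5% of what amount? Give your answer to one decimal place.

10,098.4 MB

23,074.8 MB ÷ 2.285 ≈ 10,098.4 MB.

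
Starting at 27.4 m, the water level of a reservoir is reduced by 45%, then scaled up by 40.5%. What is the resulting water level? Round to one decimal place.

21.2 m

Each change multiplies by a factor: 0.55 × 1.405 = 0.77275.
27.4 × 0.77275 = 21.17335 ≈ 21.2.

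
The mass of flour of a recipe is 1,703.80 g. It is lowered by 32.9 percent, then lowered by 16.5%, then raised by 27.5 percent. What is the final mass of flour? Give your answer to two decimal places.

After the 32.9% decrease: 1,703.80 × 0.671 = 1143.2498.
16.5% decrease: 1143.2498 × 0.835 = 954.613583.
27.5% increase: 954.613583 × 1.275 = 1217.132318325 ≈ 1,217.13.

1,217.13 g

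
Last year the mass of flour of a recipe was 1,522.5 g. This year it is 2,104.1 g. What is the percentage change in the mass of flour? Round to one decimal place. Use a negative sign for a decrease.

38.2%

Change: 2,104.1 − 1,522.5 = 581.6.
Relative to the original: 581.6 ÷ 1,522.5 ≈ 38.2%.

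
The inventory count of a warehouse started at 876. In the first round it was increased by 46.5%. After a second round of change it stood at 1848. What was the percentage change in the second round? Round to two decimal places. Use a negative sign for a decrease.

44.00%

After the first round: 876 × 1.465 = 1283.34.
Second-round multiplier: 1848 ÷ 1283.34 ≈ 1.439993.
That is a change of 44.00%.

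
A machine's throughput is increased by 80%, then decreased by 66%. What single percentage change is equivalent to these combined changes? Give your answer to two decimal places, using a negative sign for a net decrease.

-38.80%

The combined multiplier is 1.8 × 0.34 = 0.612.
That corresponds to a decrease of 38.80%.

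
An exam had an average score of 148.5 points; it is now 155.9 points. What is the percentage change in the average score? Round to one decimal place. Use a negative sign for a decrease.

Change: 155.9 − 148.5 = 7.4.
Relative to the original: 7.4 ÷ 148.5 ≈ 5.0%.

5.0%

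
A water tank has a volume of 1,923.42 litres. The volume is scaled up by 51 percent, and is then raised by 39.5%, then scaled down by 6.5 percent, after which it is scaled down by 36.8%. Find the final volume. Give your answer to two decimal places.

51% increase: 1,923.42 × 1.51 = 2904.3642.
After the 39.5% increase: 2904.3642 × 1.395 = 4051.588059.
Apply the 6.5% decrease: 4051.588059 × 0.935 = 3788.234835165.
After the 36.8% decrease: 3788.234835165 × 0.632 = 2394.16441582428 ≈ 2,394.16.

2,394.16 litres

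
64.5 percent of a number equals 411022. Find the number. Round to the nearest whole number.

637243

411022 ÷ 0.645 ≈ 637243.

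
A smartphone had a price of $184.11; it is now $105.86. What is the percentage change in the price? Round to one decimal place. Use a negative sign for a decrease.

Change: $105.86 − $184.11 = -$78.25.
Relative to the original: -$78.25 ÷ $184.11 ≈ -42.5%.

-42.5%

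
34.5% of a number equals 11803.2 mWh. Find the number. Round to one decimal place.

34212.2 mWh

11803.2 mWh ÷ 0.345 ≈ 34212.2 mWh.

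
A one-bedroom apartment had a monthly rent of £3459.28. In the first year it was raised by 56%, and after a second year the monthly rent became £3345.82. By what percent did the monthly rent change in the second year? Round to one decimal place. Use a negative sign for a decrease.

After the first year: £3459.28 × 1.56 = £5396.4768.
Second-year multiplier: £3345.82 ÷ £5396.4768 ≈ 0.62.
That is a change of -38.0%.

-38.0%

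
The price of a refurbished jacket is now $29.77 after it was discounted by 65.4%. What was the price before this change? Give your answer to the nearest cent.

The overall multiplier applied was 0.346.
So the original price was $29.77 ÷ 0.346 ≈ $86.04.

$86.04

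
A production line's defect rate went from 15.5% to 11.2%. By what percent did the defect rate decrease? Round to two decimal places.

27.74%

The change is 11.2 − 15.5 = -4.3 percentage points.
Relative to the original 15.5%, that is -4.3 ÷ 15.5 ≈ -27.74%.
So the defect rate fell by 27.74%.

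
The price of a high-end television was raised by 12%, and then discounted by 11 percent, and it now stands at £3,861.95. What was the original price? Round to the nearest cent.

The overall multiplier applied was 1.12 × 0.89 = 0.9968.
So the original price was £3,861.95 ÷ 0.9968 ≈ £3,874.35.

£3,874.35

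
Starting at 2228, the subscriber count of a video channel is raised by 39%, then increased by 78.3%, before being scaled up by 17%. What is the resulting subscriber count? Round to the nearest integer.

After the 39% increase: 2228 × 1.39 = 3096.92.
After the 78.3% increase: 3096.92 × 1.783 = 5521.80836.
Apply the 17% increase: 5521.80836 × 1.17 = 6460.5157812 ≈ 6461.

6461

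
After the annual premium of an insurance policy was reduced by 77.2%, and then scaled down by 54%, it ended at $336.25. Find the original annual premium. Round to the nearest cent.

$3206.05

Undoing the 54% decrease: $336.25 ÷ 0.46 ≈ $730.978261.
Undoing the 77.2% decrease: $730.978261 ÷ 0.228 ≈ $3206.05.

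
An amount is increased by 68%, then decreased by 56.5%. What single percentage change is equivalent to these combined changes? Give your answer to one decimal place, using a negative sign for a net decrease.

-26.9%

The combined multiplier is 1.68 × 0.435 = 0.7308.
That corresponds to a decrease of 26.9%.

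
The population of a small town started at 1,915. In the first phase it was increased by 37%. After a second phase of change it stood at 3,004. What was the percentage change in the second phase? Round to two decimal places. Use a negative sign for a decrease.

After the first phase: 1,915 × 1.37 = 2623.55.
Second-phase multiplier: 3,004 ÷ 2623.55 ≈ 1.145013.
That is a change of 14.50%.

14.50%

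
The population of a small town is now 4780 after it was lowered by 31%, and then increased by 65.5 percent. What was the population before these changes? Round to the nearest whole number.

4186

The overall multiplier applied was 0.69 × 1.655 = 1.14195.
So the original population was 4780 ÷ 1.14195 ≈ 4186.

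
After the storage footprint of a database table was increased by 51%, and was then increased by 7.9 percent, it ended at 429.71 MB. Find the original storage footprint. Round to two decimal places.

Undoing the 7.9% increase: 429.71 ÷ 1.079 ≈ 398.248378.
Undoing the 51% increase: 398.248378 ÷ 1.51 ≈ 263.74 MB.

263.74 MB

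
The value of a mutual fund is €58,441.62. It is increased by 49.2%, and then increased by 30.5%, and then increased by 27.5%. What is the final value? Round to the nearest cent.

€145,081.41

49.2% increase: €58,441.62 × 1.492 = €87194.89704.
After the 30.5% increase: €87194.89704 × 1.305 = €113789.3406372.
27.5% increase: €113789.3406372 × 1.275 = €145081.40931243 ≈ €145,081.41.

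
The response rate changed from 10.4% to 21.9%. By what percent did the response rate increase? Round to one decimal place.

110.6%

The change is 21.9 − 10.4 = 11.5 percentage points.
Relative to the original 10.4%, that is 11.5 ÷ 10.4 ≈ 110.6%.
So the response rate rose by 110.6%.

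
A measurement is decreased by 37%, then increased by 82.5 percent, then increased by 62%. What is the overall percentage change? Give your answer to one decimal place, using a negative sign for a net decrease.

86.3%

A 37% decrease multiplies by 0.63.
Then an 82.5% increase: 0.63 × 1.825 = 1.14975.
Then a 62% increase: 1.14975 × 1.62 = 1.862595.
Overall factor 1.862595, i.e. 86.3%.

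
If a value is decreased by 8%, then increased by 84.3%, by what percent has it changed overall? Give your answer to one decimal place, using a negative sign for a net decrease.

69.6%

The combined multiplier is 0.92 × 1.843 = 1.69556.
That corresponds to an increase of 69.6%.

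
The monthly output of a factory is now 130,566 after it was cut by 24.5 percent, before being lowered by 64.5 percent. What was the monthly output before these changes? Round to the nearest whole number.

487,141

Undoing the 64.5% decrease: 130,566 ÷ 0.355 ≈ 367791.549296.
Undoing the 24.5% decrease: 367791.549296 ÷ 0.755 ≈ 487,141.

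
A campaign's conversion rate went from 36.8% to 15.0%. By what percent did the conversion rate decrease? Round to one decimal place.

The change is 15.0 − 36.8 = -21.8 percentage points.
Relative to the original 36.8%, that is -21.8 ÷ 36.8 ≈ -59.2%.
So the conversion rate fell by 59.2%.

59.2%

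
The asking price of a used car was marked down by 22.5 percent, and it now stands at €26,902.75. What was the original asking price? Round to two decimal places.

The overall multiplier applied was 0.775.
So the original asking price was €26,902.75 ÷ 0.775 ≈ €34,713.23.

€34,713.23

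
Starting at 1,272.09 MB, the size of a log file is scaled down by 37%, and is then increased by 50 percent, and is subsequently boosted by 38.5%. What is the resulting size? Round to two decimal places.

1,664.94 MB

Apply the 37% decrease: 1,272.09 × 0.63 = 801.4167.
After the 50% increase: 801.4167 × 1.5 = 1202.12505.
38.5% increase: 1202.12505 × 1.385 = 1664.94319425 ≈ 1,664.94.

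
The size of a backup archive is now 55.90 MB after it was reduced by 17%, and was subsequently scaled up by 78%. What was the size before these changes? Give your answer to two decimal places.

37.84 MB

The overall multiplier applied was 0.83 × 1.78 = 1.4774.
So the original size was 55.90 ÷ 1.4774 ≈ 37.84 MB.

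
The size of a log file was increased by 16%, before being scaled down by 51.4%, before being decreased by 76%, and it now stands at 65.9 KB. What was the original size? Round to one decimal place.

487.1 KB

The overall multiplier applied was 1.16 × 0.486 × 0.24 = 0.1353024.
So the original size was 65.9 ÷ 0.1353024 ≈ 487.1 KB.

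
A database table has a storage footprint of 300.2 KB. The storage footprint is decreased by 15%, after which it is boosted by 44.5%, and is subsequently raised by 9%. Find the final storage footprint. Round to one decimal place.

After the 15% decrease: 300.2 × 0.85 = 255.17.
After the 44.5% increase: 255.17 × 1.445 = 368.72065.
9% increase: 368.72065 × 1.09 = 401.9055085 ≈ 401.9.

401.9 KB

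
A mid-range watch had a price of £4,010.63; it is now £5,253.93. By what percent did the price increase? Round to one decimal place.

31.0%

Change: £5,253.93 − £4,010.63 = £1,243.30.
Relative to the original: £1,243.30 ÷ £4,010.63 ≈ 31.0%.
So the price increased by 31.0%.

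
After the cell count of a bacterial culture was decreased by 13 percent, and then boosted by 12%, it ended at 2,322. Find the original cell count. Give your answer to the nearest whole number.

2,383

Undoing the 12% increase: 2,322 ÷ 1.12 ≈ 2073.214286.
Undoing the 13% decrease: 2073.214286 ÷ 0.87 ≈ 2,383.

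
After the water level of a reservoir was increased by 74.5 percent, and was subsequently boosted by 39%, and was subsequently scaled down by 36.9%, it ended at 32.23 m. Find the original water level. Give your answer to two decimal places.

21.06 m

The overall multiplier applied was 1.745 × 1.39 × 0.631 = 1.53052205.
So the original water level was 32.23 ÷ 1.53052205 ≈ 21.06 m.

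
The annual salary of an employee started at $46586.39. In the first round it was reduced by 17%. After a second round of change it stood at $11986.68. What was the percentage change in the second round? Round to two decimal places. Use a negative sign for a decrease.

After the first round: $46586.39 × 0.83 = $38666.7037.
Second-round multiplier: $11986.68 ÷ $38666.7037 ≈ 0.31.
That is a change of -69.00%.

-69.00%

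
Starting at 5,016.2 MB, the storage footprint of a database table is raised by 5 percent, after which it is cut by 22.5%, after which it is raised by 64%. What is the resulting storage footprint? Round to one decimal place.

6,694.4 MB

Apply the 5% increase: 5,016.2 × 1.05 = 5267.01.
After the 22.5% decrease: 5267.01 × 0.775 = 4081.93275.
64% increase: 4081.93275 × 1.64 = 6694.36971 ≈ 6,694.4.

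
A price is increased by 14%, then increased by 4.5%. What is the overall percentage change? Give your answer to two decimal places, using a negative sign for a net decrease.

19.13%

A 14% increase multiplies by 1.14.
Then a 4.5% increase: 1.14 × 1.045 = 1.1913.
Overall factor 1.1913, i.e. 19.13%.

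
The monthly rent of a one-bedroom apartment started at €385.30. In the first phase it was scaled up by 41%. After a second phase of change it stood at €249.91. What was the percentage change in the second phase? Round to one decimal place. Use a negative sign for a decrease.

-54.0%

After the first phase: €385.30 × 1.41 = €543.273.
Second-phase multiplier: €249.91 ÷ €543.273 ≈ 0.46001.
That is a change of -54.0%.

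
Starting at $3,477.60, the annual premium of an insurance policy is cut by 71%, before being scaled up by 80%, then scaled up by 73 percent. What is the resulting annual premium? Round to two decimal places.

$3,140.48

Each change multiplies by a factor: 0.29 × 1.8 × 1.73 = 0.90306.
$3,477.60 × 0.90306 = $3140.481456 ≈ $3,140.48.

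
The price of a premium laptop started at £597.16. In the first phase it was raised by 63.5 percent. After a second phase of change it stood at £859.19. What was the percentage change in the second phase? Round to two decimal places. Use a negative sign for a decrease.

After the first phase: £597.16 × 1.635 = £976.3566.
Second-phase multiplier: £859.19 ÷ £976.3566 ≈ 0.879996.
That is a change of -12.00%.

-12.00%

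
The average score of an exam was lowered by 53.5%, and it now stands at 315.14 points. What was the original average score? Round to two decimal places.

677.72 points

The overall multiplier applied was 0.465.
So the original average score was 315.14 ÷ 0.465 ≈ 677.72 points.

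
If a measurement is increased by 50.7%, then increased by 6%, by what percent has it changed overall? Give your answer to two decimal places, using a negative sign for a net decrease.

The combined multiplier is 1.507 × 1.06 = 1.59742.
That corresponds to an increase of 59.74%.

59.74%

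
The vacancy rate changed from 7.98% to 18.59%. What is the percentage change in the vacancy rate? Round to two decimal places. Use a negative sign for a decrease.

132.96%

The change is 18.59 − 7.98 = 10.61 percentage points.
Relative to the original 7.98%, that is 10.61 ÷ 7.98 ≈ 132.96%.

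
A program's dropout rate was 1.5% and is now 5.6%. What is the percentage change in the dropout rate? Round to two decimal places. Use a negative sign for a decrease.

273.33%

The change is 5.6 − 1.5 = 4.1 percentage points.
Relative to the original 1.5%, that is 4.1 ÷ 1.5 ≈ 273.33%.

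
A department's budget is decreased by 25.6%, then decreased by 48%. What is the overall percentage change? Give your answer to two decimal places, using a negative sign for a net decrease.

-61.31%

A 25.6% decrease multiplies by 0.744.
Then a 48% decrease: 0.744 × 0.52 = 0.38688.
Overall factor 0.38688, i.e. -61.31%.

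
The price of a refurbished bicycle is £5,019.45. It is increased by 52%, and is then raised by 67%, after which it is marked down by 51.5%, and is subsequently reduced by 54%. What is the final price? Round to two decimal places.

Each change multiplies by a factor: 1.52 × 1.67 × 0.485 × 0.46 = 0.56631704.
£5,019.45 × 0.56631704 = £2842.600066428 ≈ £2,842.60.

£2,842.60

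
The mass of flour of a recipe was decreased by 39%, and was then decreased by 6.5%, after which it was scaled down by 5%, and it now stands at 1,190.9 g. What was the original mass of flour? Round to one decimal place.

2,197.9 g

Undoing the 5% decrease: 1,190.9 ÷ 0.95 ≈ 1253.578947.
Undoing the 6.5% decrease: 1253.578947 ÷ 0.935 ≈ 1340.726147.
Undoing the 39% decrease: 1340.726147 ÷ 0.61 ≈ 2,197.9 g.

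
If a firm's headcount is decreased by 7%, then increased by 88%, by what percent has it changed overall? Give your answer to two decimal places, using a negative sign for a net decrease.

A 7% decrease multiplies by 0.93.
Then an 88% increase: 0.93 × 1.88 = 1.7484.
Overall factor 1.7484, i.e. 74.84%.

74.84%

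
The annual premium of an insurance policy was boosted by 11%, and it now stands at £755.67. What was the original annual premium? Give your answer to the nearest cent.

The overall multiplier applied was 1.11.
So the original annual premium was £755.67 ÷ 1.11 ≈ £680.78.

£680.78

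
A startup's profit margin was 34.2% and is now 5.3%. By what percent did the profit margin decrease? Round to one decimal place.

The change is 5.3 − 34.2 = -28.9 percentage points.
Relative to the original 34.2%, that is -28.9 ÷ 34.2 ≈ -84.5%.
So the profit margin fell by 84.5%.

84.5%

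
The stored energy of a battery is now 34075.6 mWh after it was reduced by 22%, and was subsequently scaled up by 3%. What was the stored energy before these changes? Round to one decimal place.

Undoing the 3% increase: 34075.6 ÷ 1.03 ≈ 33083.106796.
Undoing the 22% decrease: 33083.106796 ÷ 0.78 ≈ 42414.2 mWh.

42414.2 mWh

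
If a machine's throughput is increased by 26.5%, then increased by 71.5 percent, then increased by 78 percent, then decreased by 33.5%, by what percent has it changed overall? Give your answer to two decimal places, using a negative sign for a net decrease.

The combined multiplier is 1.265 × 1.715 × 1.78 × 0.665 = 2.5680075575.
That corresponds to an increase of 156.80%.

156.80%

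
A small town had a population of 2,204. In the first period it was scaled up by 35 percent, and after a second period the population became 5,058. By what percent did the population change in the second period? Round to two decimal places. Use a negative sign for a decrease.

69.99%

After the first period: 2,204 × 1.35 = 2975.4.
Second-period multiplier: 5,058 ÷ 2975.4 ≈ 1.69994.
That is a change of 69.99%.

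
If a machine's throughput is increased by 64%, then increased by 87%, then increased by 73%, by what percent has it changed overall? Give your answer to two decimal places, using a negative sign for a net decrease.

430.56%

A 64% increase multiplies by 1.64.
Then an 87% increase: 1.64 × 1.87 = 3.0668.
Then a 73% increase: 3.0668 × 1.73 = 5.305564.
Overall factor 5.305564, i.e. 430.56%.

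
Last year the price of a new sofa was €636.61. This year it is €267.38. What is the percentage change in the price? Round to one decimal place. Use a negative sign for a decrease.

Change: €267.38 − €636.61 = -€369.23.
Relative to the original: -€369.23 ÷ €636.61 ≈ -58.0%.

-58.0%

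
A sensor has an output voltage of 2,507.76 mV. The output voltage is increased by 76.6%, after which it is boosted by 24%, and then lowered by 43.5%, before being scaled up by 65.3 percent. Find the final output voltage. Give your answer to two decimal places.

Each change multiplies by a factor: 1.766 × 1.24 × 0.565 × 1.653 = 2.0451901188.
2,507.76 × 2.0451901188 = 5128.845972321888 ≈ 5,128.85.

5,128.85 mV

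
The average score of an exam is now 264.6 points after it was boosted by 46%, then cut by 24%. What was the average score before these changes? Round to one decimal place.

238.5 points

The overall multiplier applied was 1.46 × 0.76 = 1.1096.
So the original average score was 264.6 ÷ 1.1096 ≈ 238.5 points.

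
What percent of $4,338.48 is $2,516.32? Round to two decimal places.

58.00%

$2,516.32 ÷ $4,338.48 ≈ 58.00%.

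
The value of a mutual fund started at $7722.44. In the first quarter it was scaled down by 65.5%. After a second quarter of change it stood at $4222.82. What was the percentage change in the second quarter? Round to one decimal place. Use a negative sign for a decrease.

58.5%

After the first quarter: $7722.44 × 0.345 = $2664.2418.
Second-quarter multiplier: $4222.82 ÷ $2664.2418 ≈ 1.585.
That is a change of 58.5%.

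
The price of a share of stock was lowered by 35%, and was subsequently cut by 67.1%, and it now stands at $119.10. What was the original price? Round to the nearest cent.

Undoing the 67.1% decrease: $119.10 ÷ 0.329 ≈ $362.006079.
Undoing the 35% decrease: $362.006079 ÷ 0.65 ≈ $556.93.

$556.93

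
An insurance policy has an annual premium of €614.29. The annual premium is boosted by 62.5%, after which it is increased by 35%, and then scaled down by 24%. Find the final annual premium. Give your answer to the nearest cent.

€1024.18

Each change multiplies by a factor: 1.625 × 1.35 × 0.76 = 1.66725.
€614.29 × 1.66725 = €1024.1750025 ≈ €1024.18.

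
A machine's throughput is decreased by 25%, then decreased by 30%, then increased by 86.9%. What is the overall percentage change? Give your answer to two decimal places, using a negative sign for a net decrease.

-1.88%

The combined multiplier is 0.75 × 0.7 × 1.869 = 0.981225.
That corresponds to a decrease of 1.88%.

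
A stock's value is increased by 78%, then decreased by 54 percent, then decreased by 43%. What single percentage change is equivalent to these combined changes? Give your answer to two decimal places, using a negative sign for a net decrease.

-53.33%

A 78% increase multiplies by 1.78.
Then a 54% decrease: 1.78 × 0.46 = 0.8188.
Then a 43% decrease: 0.8188 × 0.57 = 0.466716.
Overall factor 0.466716, i.e. -53.33%.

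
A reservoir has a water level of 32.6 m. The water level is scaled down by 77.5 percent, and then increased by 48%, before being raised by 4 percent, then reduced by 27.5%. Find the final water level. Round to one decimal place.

Apply the 77.5% decrease: 32.6 × 0.225 = 7.335.
48% increase: 7.335 × 1.48 = 10.8558.
Apply the 4% increase: 10.8558 × 1.04 = 11.290032.
After the 27.5% decrease: 11.290032 × 0.725 = 8.1852732 ≈ 8.2.

8.2 m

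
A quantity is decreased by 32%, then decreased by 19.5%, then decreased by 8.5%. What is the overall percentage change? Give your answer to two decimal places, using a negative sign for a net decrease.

A 32% decrease multiplies by 0.68.
Then a 19.5% decrease: 0.68 × 0.805 = 0.5474.
Then an 8.5% decrease: 0.5474 × 0.915 = 0.500871.
Overall factor 0.500871, i.e. -49.91%.

-49.91%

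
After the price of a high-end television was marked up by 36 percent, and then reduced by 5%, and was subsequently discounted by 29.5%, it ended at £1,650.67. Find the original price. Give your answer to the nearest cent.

The overall multiplier applied was 1.36 × 0.95 × 0.705 = 0.91086.
So the original price was £1,650.67 ÷ 0.91086 ≈ £1,812.21.

£1,812.21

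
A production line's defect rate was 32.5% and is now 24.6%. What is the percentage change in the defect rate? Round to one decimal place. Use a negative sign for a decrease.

The change is 24.6 − 32.5 = -7.9 percentage points.
Relative to the original 32.5%, that is -7.9 ÷ 32.5 ≈ -24.3%.

-24.3%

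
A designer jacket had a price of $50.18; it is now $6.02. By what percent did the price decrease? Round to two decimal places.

Change: $6.02 − $50.18 = -$44.16.
Relative to the original: -$44.16 ÷ $50.18 ≈ -88.00%.
So the price decreased by 88.00%.

88.00%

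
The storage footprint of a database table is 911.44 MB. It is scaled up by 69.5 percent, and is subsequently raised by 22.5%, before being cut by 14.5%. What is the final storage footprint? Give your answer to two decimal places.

1618.08 MB

69.5% increase: 911.44 × 1.695 = 1544.8908.
Apply the 22.5% increase: 1544.8908 × 1.225 = 1892.49123.
Apply the 14.5% decrease: 1892.49123 × 0.855 = 1618.08000165 ≈ 1618.08.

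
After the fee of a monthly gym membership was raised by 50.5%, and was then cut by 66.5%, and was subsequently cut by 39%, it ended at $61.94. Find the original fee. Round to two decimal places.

$201.40

Undoing the 39% decrease: $61.94 ÷ 0.61 ≈ $101.540984.
Undoing the 66.5% decrease: $101.540984 ÷ 0.335 ≈ $303.107415.
Undoing the 50.5% increase: $303.107415 ÷ 1.505 ≈ $201.40.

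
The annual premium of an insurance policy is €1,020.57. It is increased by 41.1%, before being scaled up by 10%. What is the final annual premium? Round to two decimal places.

41.1% increase: €1,020.57 × 1.411 = €1440.02427.
10% increase: €1440.02427 × 1.1 = €1584.026697 ≈ €1,584.03.

€1,584.03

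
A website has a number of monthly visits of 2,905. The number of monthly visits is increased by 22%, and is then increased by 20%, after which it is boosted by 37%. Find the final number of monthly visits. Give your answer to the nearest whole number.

Apply the 22% increase: 2,905 × 1.22 = 3544.1.
After the 20% increase: 3544.1 × 1.2 = 4252.92.
37% increase: 4252.92 × 1.37 = 5826.5004 ≈ 5,827.

5,827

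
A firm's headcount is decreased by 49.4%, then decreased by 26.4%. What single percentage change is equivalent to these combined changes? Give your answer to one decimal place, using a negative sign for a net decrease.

The combined multiplier is 0.506 × 0.736 = 0.372416.
That corresponds to a decrease of 62.8%.

-62.8%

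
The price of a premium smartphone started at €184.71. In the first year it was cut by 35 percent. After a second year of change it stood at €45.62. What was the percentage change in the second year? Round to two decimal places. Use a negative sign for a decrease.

After the first year: €184.71 × 0.65 = €120.0615.
Second-year multiplier: €45.62 ÷ €120.0615 ≈ 0.379972.
That is a change of -62.00%.

-62.00%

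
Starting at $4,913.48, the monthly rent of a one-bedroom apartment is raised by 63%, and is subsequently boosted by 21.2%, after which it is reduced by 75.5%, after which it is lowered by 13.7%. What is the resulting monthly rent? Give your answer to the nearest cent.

Apply the 63% increase: $4,913.48 × 1.63 = $8008.9724.
Apply the 21.2% increase: $8008.9724 × 1.212 = $9706.8745488.
75.5% decrease: $9706.8745488 × 0.245 = $2378.184264456.
13.7% decrease: $2378.184264456 × 0.863 = $2052.373020225528 ≈ $2,052.37.

$2,052.37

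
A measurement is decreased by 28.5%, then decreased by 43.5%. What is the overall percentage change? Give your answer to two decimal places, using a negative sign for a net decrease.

-59.60%

A 28.5% decrease multiplies by 0.715.
Then a 43.5% decrease: 0.715 × 0.565 = 0.403975.
Overall factor 0.403975, i.e. -59.60%.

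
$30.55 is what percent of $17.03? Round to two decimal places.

179.39%

$30.55 ÷ $17.03 ≈ 179.39%.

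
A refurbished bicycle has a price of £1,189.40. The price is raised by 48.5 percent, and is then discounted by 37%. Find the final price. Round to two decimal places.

48.5% increase: £1,189.40 × 1.485 = £1766.259.
37% decrease: £1766.259 × 0.63 = £1112.74317 ≈ £1,112.74.

£1,112.74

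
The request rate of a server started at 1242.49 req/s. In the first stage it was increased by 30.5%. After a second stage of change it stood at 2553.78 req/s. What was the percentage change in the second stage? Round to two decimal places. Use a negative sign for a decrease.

After the first stage: 1242.49 × 1.305 = 1621.44945.
Second-stage multiplier: 2553.78 ÷ 1621.44945 ≈ 1.574998.
That is a change of 57.50%.

57.50%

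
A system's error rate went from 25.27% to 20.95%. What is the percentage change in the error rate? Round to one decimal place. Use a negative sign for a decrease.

The change is 20.95 − 25.27 = -4.32 percentage points.
Relative to the original 25.27%, that is -4.32 ÷ 25.27 ≈ -17.1%.

-17.1%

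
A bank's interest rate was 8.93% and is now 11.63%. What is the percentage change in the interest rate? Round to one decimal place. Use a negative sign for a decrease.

The change is 11.63 − 8.93 = 2.70 percentage points.
Relative to the original 8.93%, that is 2.70 ÷ 8.93 ≈ 30.2%.

30.2%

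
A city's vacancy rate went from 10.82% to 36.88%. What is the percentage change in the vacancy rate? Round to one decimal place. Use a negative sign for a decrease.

The change is 36.88 − 10.82 = 26.06 percentage points.
Relative to the original 10.82%, that is 26.06 ÷ 10.82 ≈ 240.9%.

240.9%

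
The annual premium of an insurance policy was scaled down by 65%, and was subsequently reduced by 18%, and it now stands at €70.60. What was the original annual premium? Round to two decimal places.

Undoing the 18% decrease: €70.60 ÷ 0.82 ≈ €86.097561.
Undoing the 65% decrease: €86.097561 ÷ 0.35 ≈ €245.99.

€245.99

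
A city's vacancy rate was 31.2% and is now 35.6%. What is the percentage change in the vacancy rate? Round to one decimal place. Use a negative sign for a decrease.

14.1%

The change is 35.6 − 31.2 = 4.4 percentage points.
Relative to the original 31.2%, that is 4.4 ÷ 31.2 ≈ 14.1%.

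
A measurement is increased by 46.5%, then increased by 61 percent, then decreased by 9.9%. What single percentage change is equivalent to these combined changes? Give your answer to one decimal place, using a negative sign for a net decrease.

The combined multiplier is 1.465 × 1.61 × 0.901 = 2.12514365.
That corresponds to an increase of 112.5%.

112.5%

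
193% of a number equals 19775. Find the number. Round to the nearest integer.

10246

19775 ÷ 1.93 ≈ 10246.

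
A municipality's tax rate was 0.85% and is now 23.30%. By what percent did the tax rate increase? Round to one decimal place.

The change is 23.30 − 0.85 = 22.45 percentage points.
Relative to the original 0.85%, that is 22.45 ÷ 0.85 ≈ 2641.2%.
So the tax rate rose by 2641.2%.

2641.2%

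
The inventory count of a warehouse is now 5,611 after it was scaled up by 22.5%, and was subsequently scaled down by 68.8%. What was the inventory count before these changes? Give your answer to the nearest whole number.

Undoing the 68.8% decrease: 5,611 ÷ 0.312 ≈ 17983.974359.
Undoing the 22.5% increase: 17983.974359 ÷ 1.225 ≈ 14,681.

14,681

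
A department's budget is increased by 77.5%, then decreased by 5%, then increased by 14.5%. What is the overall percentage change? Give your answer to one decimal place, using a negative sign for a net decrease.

93.1%

The combined multiplier is 1.775 × 0.95 × 1.145 = 1.93075625.
That corresponds to an increase of 93.1%.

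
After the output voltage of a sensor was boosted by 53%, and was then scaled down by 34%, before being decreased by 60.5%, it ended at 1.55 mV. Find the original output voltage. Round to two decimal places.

The overall multiplier applied was 1.53 × 0.66 × 0.395 = 0.398871.
So the original output voltage was 1.55 ÷ 0.398871 ≈ 3.89 mV.

3.89 mV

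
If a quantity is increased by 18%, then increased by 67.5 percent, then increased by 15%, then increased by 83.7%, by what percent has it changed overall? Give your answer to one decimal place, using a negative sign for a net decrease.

317.5%

An 18% increase multiplies by 1.18.
Then a 67.5% increase: 1.18 × 1.675 = 1.9765.
Then a 15% increase: 1.9765 × 1.15 = 2.272975.
Then an 83.7% increase: 2.272975 × 1.837 = 4.175455075.
Overall factor 4.175455075, i.e. 317.5%.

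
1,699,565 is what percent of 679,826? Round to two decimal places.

1,699,565 ÷ 679,826 = 250.00%.

250.00%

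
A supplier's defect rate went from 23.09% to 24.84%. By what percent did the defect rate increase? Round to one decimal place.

The change is 24.84 − 23.09 = 1.75 percentage points.
Relative to the original 23.09%, that is 1.75 ÷ 23.09 ≈ 7.6%.
So the defect rate rose by 7.6%.

7.6%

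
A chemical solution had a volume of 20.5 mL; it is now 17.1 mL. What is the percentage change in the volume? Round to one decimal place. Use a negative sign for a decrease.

Change: 17.1 − 20.5 = -3.4.
Relative to the original: -3.4 ÷ 20.5 ≈ -16.6%.

-16.6%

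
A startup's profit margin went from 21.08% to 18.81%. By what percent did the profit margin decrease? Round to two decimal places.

The change is 18.81 − 21.08 = -2.27 percentage points.
Relative to the original 21.08%, that is -2.27 ÷ 21.08 ≈ -10.77%.
So the profit margin fell by 10.77%.

10.77%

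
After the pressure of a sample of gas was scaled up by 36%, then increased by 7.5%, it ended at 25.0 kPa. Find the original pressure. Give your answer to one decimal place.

Undoing the 7.5% increase: 25.0 ÷ 1.075 ≈ 23.255814.
Undoing the 36% increase: 23.255814 ÷ 1.36 ≈ 17.1 kPa.

17.1 kPa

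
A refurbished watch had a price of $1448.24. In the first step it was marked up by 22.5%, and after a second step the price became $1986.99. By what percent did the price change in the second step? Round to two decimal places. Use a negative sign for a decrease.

After the first step: $1448.24 × 1.225 = $1774.094.
Second-step multiplier: $1986.99 ÷ $1774.094 ≈ 1.120003.
That is a change of 12.00%.

12.00%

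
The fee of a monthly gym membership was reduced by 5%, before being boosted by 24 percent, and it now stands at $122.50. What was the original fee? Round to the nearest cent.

Undoing the 24% increase: $122.50 ÷ 1.24 ≈ $98.790323.
Undoing the 5% decrease: $98.790323 ÷ 0.95 ≈ $103.99.

$103.99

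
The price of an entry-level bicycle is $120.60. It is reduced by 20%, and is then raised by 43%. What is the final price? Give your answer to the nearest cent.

$137.97

After the 20% decrease: $120.60 × 0.8 = $96.48.
Apply the 43% increase: $96.48 × 1.43 = $137.9664 ≈ $137.97.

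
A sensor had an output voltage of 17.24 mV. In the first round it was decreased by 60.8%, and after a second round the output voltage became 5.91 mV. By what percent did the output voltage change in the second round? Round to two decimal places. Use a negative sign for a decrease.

After the first round: 17.24 × 0.392 = 6.75808.
Second-round multiplier: 5.91 ÷ 6.75808 ≈ 0.874509.
That is a change of -12.55%.

-12.55%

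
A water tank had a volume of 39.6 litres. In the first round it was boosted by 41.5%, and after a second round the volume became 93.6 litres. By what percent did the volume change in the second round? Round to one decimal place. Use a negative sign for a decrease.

After the first round: 39.6 × 1.415 = 56.034.
Second-round multiplier: 93.6 ÷ 56.034 ≈ 1.67041.
That is a change of 67.0%.

67.0%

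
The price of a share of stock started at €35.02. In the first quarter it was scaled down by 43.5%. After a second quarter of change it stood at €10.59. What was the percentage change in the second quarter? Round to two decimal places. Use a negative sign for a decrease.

After the first quarter: €35.02 × 0.565 = €19.7863.
Second-quarter multiplier: €10.59 ÷ €19.7863 ≈ 0.535219.
That is a change of -46.48%.

-46.48%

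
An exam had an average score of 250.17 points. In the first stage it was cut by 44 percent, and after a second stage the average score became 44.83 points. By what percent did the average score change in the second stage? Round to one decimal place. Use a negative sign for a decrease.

After the first stage: 250.17 × 0.56 = 140.0952.
Second-stage multiplier: 44.83 ÷ 140.0952 ≈ 0.32.
That is a change of -68.0%.

-68.0%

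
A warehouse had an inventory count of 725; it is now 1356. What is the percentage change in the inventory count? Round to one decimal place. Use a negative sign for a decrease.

Change: 1356 − 725 = 631.
Relative to the original: 631 ÷ 725 ≈ 87.0%.

87.0%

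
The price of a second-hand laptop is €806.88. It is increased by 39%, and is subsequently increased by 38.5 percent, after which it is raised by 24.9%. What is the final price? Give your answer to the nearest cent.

€1940.15

Each change multiplies by a factor: 1.39 × 1.385 × 1.249 = 2.40451235.
€806.88 × 2.40451235 = €1940.152924968 ≈ €1940.15.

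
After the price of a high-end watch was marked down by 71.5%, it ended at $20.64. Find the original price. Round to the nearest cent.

$72.42

The overall multiplier applied was 0.285.
So the original price was $20.64 ÷ 0.285 ≈ $72.42.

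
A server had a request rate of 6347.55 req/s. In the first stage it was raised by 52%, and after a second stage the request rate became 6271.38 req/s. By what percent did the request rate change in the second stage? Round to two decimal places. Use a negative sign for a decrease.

-35.00%

After the first stage: 6347.55 × 1.52 = 9648.276.
Second-stage multiplier: 6271.38 ÷ 9648.276 ≈ 0.65.
That is a change of -35.00%.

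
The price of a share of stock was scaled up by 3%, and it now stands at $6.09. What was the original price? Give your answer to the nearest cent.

The overall multiplier applied was 1.03.
So the original price was $6.09 ÷ 1.03 ≈ $5.91.

$5.91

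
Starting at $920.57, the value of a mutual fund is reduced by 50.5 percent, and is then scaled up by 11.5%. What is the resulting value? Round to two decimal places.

After the 50.5% decrease: $920.57 × 0.495 = $455.68215.
Apply the 11.5% increase: $455.68215 × 1.115 = $508.08559725 ≈ $508.09.

$508.09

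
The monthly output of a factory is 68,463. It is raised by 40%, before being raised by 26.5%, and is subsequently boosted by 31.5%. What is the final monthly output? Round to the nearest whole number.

159,441

40% increase: 68,463 × 1.4 = 95848.2.
26.5% increase: 95848.2 × 1.265 = 121247.973.
Apply the 31.5% increase: 121247.973 × 1.315 = 159441.084495 ≈ 159,441.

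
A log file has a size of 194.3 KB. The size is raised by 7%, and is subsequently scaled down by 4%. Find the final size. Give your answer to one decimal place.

Apply the 7% increase: 194.3 × 1.07 = 207.901.
After the 4% decrease: 207.901 × 0.96 = 199.58496 ≈ 199.6.

199.6 KB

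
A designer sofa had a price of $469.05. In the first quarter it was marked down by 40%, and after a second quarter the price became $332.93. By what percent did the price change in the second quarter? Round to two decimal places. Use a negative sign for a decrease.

18.30%

After the first quarter: $469.05 × 0.6 = $281.43.
Second-quarter multiplier: $332.93 ÷ $281.43 ≈ 1.182994.
That is a change of 18.30%.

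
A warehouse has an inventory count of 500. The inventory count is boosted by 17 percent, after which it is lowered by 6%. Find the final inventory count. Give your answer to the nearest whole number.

550

17% increase: 500 × 1.17 = 585.
Apply the 6% decrease: 585 × 0.94 = 549.9 ≈ 550.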